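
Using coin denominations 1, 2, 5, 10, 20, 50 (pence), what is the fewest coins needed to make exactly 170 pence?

4

Use the largest denomination that fits, subtract, and repeat.
170 = 3×50 + 1×20
Total coins = 3 + 1 = 4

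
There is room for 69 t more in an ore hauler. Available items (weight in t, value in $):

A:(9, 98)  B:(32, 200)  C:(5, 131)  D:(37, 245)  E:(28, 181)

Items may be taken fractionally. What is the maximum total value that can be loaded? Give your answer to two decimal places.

Sort by value per unit weight and fill in that order.
Ratios (sorted): C 26.20, A 10.89, D 6.62, E 6.46, B 6.25
take C (5 @ 131); take A (9 @ 98); take D (37 @ 245); take 18/28 of E → 116.36. Capacity used 69/69.
Total value = 590.36

590.36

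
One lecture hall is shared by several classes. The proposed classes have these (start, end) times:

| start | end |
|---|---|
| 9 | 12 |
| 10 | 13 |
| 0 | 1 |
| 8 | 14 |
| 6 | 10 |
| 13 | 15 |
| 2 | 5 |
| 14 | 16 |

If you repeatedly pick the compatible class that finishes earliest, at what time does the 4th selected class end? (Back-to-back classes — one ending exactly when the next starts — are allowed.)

13

Greedy by earliest finish: after sorting by end time, pick each interval compatible with the last pick.
By end time: (0,1), (2,5), (6,10), (9,12), (10,13), (8,14), (13,15), (14,16).
Pick (0,1); next start ≥ 1 → (2,5); next start ≥ 5 → (6,10); next start ≥ 10 → (10,13); next start ≥ 13 → (13,15).
Selected: (0,1) (2,5) (6,10) (10,13) (13,15)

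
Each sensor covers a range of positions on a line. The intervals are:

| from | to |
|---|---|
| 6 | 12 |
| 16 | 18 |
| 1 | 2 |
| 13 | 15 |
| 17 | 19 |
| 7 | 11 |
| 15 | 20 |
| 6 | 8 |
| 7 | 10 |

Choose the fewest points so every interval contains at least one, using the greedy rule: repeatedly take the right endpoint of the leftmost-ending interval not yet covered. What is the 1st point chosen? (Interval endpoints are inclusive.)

By right end: [1,2]  [6,8]  [7,10]  [7,11]  [6,12]  [13,15]  [16,18]  [17,19]  [15,20]
[1,2] uncovered → point at 2; [6,8] uncovered → point at 8; [13,15] uncovered → point at 15; [16,18] uncovered → point at 18.
Points: 2, 8, 15, 18 (4 total).

2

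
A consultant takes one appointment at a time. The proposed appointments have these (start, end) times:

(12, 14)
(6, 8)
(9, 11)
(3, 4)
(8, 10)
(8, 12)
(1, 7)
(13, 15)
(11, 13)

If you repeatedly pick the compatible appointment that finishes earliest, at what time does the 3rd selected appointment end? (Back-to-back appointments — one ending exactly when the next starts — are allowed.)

10

Sorted by end: (3,4)  (1,7)  (6,8)  (8,10)  (9,11)  (8,12)  (11,13)  (12,14)  (13,15)
take (3,4); take (6,8); take (8,10); skip (9,11); skip (8,12); take (11,13); take (13,15).
Selected: (3,4) (6,8) (8,10) (11,13) (13,15)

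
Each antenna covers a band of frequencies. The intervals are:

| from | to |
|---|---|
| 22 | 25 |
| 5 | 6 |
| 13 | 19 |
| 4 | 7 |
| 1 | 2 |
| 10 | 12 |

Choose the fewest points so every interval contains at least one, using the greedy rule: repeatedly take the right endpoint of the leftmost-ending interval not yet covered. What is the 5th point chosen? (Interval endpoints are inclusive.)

Sort by right endpoint; whenever an interval is uncovered, place a point at its right end.
Sorted: [1,2] [5,6] [4,7] [10,12] [13,19] [22,25]
{[1,2]} hit by 2; {[5,6],[4,7]} hit by 6; {[10,12]} hit by 12; {[13,19]} hit by 19; {[22,25]} hit by 25.
Points: 2, 6, 12, 19, 25 (5 total).

25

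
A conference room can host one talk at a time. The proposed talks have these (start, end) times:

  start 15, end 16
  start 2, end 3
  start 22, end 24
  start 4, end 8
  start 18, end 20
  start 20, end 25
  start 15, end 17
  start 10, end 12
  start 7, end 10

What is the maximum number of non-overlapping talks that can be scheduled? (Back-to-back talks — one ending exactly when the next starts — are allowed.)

6

Sort by end time and greedily take each interval whose start is ≥ the last chosen end.
By end time: (2,3), (4,8), (7,10), (10,12), (15,16), (15,17), (18,20), (22,24), (20,25).
Pick (2,3); next start ≥ 3 → (4,8); next start ≥ 8 → (10,12); next start ≥ 12 → (15,16); next start ≥ 16 → (18,20); next start ≥ 20 → (22,24).
Selected 6 talks.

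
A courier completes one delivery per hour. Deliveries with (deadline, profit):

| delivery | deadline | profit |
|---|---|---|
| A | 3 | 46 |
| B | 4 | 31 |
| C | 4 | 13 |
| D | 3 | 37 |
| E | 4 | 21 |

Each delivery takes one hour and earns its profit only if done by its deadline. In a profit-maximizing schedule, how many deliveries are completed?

4

Sort by profit descending; place each in the latest free slot ≤ its deadline.
Profit order: A=46 D=37 B=31 E=21 C=13
Assign: A→slot 3, D→slot 2, B→slot 4, E→slot 1, C skipped.
Slots: [1:E] [2:D] [3:A] [4:B]
4 of 5 scheduled.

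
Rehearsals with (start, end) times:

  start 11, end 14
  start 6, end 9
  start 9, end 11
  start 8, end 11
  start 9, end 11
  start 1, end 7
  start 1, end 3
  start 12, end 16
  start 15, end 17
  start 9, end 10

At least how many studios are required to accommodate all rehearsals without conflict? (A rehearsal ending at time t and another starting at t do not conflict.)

4

The answer is the maximum number of intervals overlapping at any instant.
starts: [1, 1, 6, 8, 9, 9, 9, 11, 12, 15]
ends:   [3, 7, 9, 10, 11, 11, 11, 14, 16, 17]
s1→1 s1→2 e3→1 s6→2 e7→1 s8→2 e9→1 s9→2 s9→3 s9→4  — peak 4.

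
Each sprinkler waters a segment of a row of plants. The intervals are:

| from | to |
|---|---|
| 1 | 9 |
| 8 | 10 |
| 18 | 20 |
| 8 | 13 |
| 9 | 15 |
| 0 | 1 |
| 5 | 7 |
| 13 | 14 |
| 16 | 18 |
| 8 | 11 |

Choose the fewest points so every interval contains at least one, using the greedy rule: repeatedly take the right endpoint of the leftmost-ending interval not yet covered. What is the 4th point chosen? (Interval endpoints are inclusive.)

14

Sort by right endpoint; whenever an interval is uncovered, place a point at its right end.
By right end: [0,1]  [5,7]  [1,9]  [8,10]  [8,11]  [8,13]  [13,14]  [9,15]  [16,18]  [18,20]
[0,1] uncovered → point at 1; [5,7] uncovered → point at 7; [8,10] uncovered → point at 10; [13,14] uncovered → point at 14; [16,18] uncovered → point at 18.
Points: 1, 7, 10, 14, 18 (5 total).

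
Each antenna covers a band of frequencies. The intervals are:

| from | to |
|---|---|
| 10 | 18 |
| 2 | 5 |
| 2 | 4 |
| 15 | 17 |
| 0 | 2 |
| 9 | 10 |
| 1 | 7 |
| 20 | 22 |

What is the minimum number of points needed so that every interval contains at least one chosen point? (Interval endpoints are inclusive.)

4

Sorted: [0,2] [2,4] [2,5] [1,7] [9,10] [15,17] [10,18] [20,22]
{[0,2],[2,4],[2,5],[1,7]} hit by 2; {[9,10]} hit by 10; {[15,17],[10,18]} hit by 17; {[20,22]} hit by 22.
Points: 2, 10, 17, 22 (4 total).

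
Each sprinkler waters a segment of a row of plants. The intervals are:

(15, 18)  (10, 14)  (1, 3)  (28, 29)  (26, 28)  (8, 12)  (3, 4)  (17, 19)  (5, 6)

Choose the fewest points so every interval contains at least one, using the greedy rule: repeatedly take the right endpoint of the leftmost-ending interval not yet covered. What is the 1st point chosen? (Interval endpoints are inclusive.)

3

By right end: [1,3]  [3,4]  [5,6]  [8,12]  [10,14]  [15,18]  [17,19]  [26,28]  [28,29]
[1,3] uncovered → point at 3; [5,6] uncovered → point at 6; [8,12] uncovered → point at 12; [15,18] uncovered → point at 18; [26,28] uncovered → point at 28.
Points: 3, 6, 12, 18, 28 (5 total).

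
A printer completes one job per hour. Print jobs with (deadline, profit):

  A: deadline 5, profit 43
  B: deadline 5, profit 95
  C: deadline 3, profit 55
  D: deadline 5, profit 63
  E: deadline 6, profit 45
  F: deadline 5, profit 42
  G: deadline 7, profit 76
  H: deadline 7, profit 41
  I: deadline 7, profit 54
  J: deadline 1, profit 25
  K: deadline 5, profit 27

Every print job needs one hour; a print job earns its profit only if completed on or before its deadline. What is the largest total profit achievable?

By profit: B(d5,95), G(d7,76), D(d5,63), C(d3,55), I(d7,54), E(d6,45), A(d5,43), F(d5,42), H(d7,41), K(d5,27), J(d1,25)
B→slot 5; G→slot 7; D→slot 4; C→slot 3; I→slot 6; E→slot 2; A→slot 1; F skipped; H skipped; K skipped; J skipped.
Profit = 43 + 45 + 55 + 63 + 95 + 54 + 76 = 431

431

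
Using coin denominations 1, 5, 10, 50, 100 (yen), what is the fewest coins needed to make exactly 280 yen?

6

Greedy: take as many of the largest coin as possible, then repeat with the remainder.
280 = 2×100 + 1×50 + 3×10
Total coins = 2 + 1 + 3 = 6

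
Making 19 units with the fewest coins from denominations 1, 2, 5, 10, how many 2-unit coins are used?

Use the largest denomination that fits, subtract, and repeat.
19 − 1×10→9 − 1×5→4 − 2×2→0
Count of 2: 2

2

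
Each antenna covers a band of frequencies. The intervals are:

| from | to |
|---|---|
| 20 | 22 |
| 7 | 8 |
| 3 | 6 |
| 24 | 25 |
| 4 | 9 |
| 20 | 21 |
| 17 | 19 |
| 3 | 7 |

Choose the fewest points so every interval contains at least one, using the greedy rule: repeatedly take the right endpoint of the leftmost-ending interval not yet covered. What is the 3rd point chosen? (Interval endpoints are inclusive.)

Sort by right endpoint; whenever an interval is uncovered, place a point at its right end.
Sorted: [3,6] [3,7] [7,8] [4,9] [17,19] [20,21] [20,22] [24,25]
{[3,6],[3,7]} hit by 6; {[7,8],[4,9]} hit by 8; {[17,19]} hit by 19; {[20,21],[20,22]} hit by 21; {[24,25]} hit by 25.
Points: 6, 8, 19, 21, 25 (5 total).

19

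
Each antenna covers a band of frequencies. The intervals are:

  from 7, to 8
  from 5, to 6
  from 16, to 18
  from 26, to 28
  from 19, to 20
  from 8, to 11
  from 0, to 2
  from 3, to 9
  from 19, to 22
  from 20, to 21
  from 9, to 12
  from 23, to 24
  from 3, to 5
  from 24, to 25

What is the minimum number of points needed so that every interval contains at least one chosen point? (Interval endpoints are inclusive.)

Process intervals by earliest right end; each time one isn't hit yet, stab at its right endpoint.
Sorted: [0,2] [3,5] [5,6] [7,8] [3,9] [8,11] [9,12] [16,18] [19,20] [20,21] [19,22] [23,24] [24,25] [26,28]
{[0,2]} hit by 2; {[3,5],[5,6]} hit by 5; {[7,8],[3,9],[8,11]} hit by 8; {[9,12]} hit by 12; {[16,18]} hit by 18; {[19,20],[20,21],[19,22]} hit by 20; {[23,24],[24,25]} hit by 24; {[26,28]} hit by 28.
Points: 2, 5, 8, 12, 18, 20, 24, 28 (8 total).

8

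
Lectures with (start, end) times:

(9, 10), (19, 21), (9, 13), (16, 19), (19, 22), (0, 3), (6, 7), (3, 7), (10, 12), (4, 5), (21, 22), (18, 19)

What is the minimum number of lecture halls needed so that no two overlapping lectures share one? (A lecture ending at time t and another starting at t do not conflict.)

Count concurrent intervals with a sweep; the peak is the room count.
Events (time:±→running): 0:+→1 3:-→0 3:+→1 4:+→2 … peak 2.

2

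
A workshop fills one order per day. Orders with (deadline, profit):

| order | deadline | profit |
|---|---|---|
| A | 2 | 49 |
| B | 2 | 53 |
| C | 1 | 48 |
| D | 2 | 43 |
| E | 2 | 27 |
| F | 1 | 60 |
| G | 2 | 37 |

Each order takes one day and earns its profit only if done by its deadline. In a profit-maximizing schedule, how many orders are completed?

2

Profit order: F=60 B=53 A=49 C=48 D=43 G=37 E=27
Assign: F→slot 1, B→slot 2, A skipped, C skipped, D skipped, G skipped, E skipped.
Slots: [1:F] [2:B]
2 of 7 scheduled.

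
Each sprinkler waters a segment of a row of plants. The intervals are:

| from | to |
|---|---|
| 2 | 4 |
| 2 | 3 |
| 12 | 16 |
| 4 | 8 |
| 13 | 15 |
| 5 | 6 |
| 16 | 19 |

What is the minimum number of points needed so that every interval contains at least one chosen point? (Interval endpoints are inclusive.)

4

Sorted: [2,3] [2,4] [5,6] [4,8] [13,15] [12,16] [16,19]
{[2,3],[2,4]} hit by 3; {[5,6],[4,8]} hit by 6; {[13,15],[12,16]} hit by 15; {[16,19]} hit by 19.
Points: 3, 6, 15, 19 (4 total).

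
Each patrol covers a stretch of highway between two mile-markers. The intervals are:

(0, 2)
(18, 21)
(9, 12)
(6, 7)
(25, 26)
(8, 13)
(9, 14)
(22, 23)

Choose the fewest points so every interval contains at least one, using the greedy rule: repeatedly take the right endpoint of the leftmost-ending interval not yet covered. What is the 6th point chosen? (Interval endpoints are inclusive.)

Process intervals by earliest right end; each time one isn't hit yet, stab at its right endpoint.
By right end: [0,2]  [6,7]  [9,12]  [8,13]  [9,14]  [18,21]  [22,23]  [25,26]
[0,2] uncovered → point at 2; [6,7] uncovered → point at 7; [9,12] uncovered → point at 12; [18,21] uncovered → point at 21; [22,23] uncovered → point at 23; [25,26] uncovered → point at 26.
Points: 2, 7, 12, 21, 23, 26 (6 total).

26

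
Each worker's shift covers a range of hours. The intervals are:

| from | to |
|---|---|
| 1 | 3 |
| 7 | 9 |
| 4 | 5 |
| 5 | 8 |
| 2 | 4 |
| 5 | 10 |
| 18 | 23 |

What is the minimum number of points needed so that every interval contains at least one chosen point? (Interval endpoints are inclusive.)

4

Sort by right endpoint; whenever an interval is uncovered, place a point at its right end.
By right end: [1,3]  [2,4]  [4,5]  [5,8]  [7,9]  [5,10]  [18,23]
[1,3] uncovered → point at 3; [4,5] uncovered → point at 5; [7,9] uncovered → point at 9; [18,23] uncovered → point at 23.
Points: 3, 5, 9, 23 (4 total).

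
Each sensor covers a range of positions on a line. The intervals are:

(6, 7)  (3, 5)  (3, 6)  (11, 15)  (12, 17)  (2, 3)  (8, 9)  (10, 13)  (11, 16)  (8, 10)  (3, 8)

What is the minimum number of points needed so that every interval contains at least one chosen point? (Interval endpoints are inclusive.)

4

Process intervals by earliest right end; each time one isn't hit yet, stab at its right endpoint.
Sorted: [2,3] [3,5] [3,6] [6,7] [3,8] [8,9] [8,10] [10,13] [11,15] [11,16] [12,17]
{[2,3],[3,5],[3,6]} hit by 3; {[6,7],[3,8]} hit by 7; {[8,9],[8,10]} hit by 9; {[10,13],[11,15],[11,16],[12,17]} hit by 13.
Points: 3, 7, 9, 13 (4 total).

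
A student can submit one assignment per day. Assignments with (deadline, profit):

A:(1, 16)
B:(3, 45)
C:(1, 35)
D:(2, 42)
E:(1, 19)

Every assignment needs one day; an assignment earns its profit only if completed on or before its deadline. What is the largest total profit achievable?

122

Profit order: B=45 D=42 C=35 E=19 A=16
Assign: B→slot 3, D→slot 2, C→slot 1, E skipped, A skipped.
Slots: [1:C] [2:D] [3:B]
Profit = 35 + 42 + 45 = 122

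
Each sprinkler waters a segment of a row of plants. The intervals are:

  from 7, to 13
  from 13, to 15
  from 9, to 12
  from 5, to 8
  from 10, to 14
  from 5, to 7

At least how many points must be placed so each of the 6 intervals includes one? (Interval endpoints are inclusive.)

3

Sort by right endpoint; whenever an interval is uncovered, place a point at its right end.
Sorted: [5,7] [5,8] [9,12] [7,13] [10,14] [13,15]
{[5,7],[5,8]} hit by 7; {[9,12],[7,13],[10,14]} hit by 12; {[13,15]} hit by 15.
Points: 7, 12, 15 (3 total).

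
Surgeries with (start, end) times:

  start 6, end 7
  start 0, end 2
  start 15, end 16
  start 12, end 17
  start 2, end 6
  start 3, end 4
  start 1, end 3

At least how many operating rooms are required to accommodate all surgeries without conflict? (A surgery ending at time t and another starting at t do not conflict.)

2

Count concurrent intervals with a sweep; the peak is the room count.
Events (time:±→running): 0:+→1 1:+→2 … peak 2.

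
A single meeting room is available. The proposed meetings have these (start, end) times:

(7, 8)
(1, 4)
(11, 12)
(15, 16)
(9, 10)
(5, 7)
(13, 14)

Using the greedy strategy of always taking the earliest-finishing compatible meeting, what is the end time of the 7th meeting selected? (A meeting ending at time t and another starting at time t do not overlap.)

By end time: (1,4), (5,7), (7,8), (9,10), (11,12), (13,14), (15,16).
Pick (1,4); next start ≥ 4 → (5,7); next start ≥ 7 → (7,8); next start ≥ 8 → (9,10); next start ≥ 10 → (11,12); next start ≥ 12 → (13,14); next start ≥ 14 → (15,16).
Selected: (1,4) (5,7) (7,8) (9,10) (11,12) (13,14) (15,16)

16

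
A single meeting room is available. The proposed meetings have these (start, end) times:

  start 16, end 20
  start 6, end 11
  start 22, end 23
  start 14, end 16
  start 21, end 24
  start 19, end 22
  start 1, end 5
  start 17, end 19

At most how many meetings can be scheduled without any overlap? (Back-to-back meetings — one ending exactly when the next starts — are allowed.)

6

Order by finish time; keep every interval that doesn't clash with the previous kept one.
Sorted by end: (1,5)  (6,11)  (14,16)  (17,19)  (16,20)  (19,22)  (22,23)  (21,24)
take (1,5); take (6,11); take (14,16); take (17,19); take (19,22); take (22,23); skip (21,24).
Selected 6 meetings.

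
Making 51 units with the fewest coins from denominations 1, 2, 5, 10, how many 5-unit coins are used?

0

Greedy: take as many of the largest coin as possible, then repeat with the remainder.
51 − 5×10→1 − 1×1→0
Count of 5: 0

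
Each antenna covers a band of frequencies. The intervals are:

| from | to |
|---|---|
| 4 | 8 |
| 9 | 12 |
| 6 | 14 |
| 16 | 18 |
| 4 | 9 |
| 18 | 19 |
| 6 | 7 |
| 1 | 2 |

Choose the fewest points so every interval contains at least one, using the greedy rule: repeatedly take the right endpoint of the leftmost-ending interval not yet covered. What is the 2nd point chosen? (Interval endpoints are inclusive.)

Sort by right endpoint; whenever an interval is uncovered, place a point at its right end.
Sorted: [1,2] [6,7] [4,8] [4,9] [9,12] [6,14] [16,18] [18,19]
{[1,2]} hit by 2; {[6,7],[4,8],[4,9]} hit by 7; {[9,12],[6,14]} hit by 12; {[16,18],[18,19]} hit by 18.
Points: 2, 7, 12, 18 (4 total).

7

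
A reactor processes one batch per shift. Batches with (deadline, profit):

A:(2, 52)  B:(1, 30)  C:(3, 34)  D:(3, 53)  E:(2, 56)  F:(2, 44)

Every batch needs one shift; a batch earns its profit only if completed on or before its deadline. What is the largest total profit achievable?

Take jobs in profit order; each goes to the latest open slot no later than its deadline.
Profit order: E=56 D=53 A=52 F=44 C=34 B=30
Assign: E→slot 2, D→slot 3, A→slot 1, F skipped, C skipped, B skipped.
Slots: [1:A] [2:E] [3:D]
Profit = 52 + 56 + 53 = 161

161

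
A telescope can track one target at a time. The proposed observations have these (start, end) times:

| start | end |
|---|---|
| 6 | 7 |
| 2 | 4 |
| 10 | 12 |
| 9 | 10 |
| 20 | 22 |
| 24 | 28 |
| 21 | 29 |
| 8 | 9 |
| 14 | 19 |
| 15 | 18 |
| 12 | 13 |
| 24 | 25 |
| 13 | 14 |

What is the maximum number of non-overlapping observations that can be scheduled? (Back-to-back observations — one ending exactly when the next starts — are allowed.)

10

Sorted by end: (2,4)  (6,7)  (8,9)  (9,10)  (10,12)  (12,13)  (13,14)  (15,18)  (14,19)  (20,22)  (24,25)  (24,28)  (21,29)
take (2,4); take (6,7); take (8,9); take (9,10); take (10,12); take (12,13); take (13,14); take (15,18); skip (14,19); take (20,22); take (24,25); skip (24,28).
Selected 10 observations.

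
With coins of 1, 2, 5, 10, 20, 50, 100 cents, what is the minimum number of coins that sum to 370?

Greedy: take as many of the largest coin as possible, then repeat with the remainder.
370 − 3×100→70 − 1×50→20 − 1×20→0
Total coins = 3 + 1 + 1 = 5

5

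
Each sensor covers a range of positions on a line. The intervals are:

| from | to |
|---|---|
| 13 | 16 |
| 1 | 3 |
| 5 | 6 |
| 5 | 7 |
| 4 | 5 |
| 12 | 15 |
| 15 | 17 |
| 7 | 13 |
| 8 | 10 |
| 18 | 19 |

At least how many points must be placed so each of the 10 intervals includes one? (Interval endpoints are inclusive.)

5

Sort by right endpoint; whenever an interval is uncovered, place a point at its right end.
By right end: [1,3]  [4,5]  [5,6]  [5,7]  [8,10]  [7,13]  [12,15]  [13,16]  [15,17]  [18,19]
[1,3] uncovered → point at 3; [4,5] uncovered → point at 5; [8,10] uncovered → point at 10; [12,15] uncovered → point at 15; [18,19] uncovered → point at 19.
Points: 3, 5, 10, 15, 19 (5 total).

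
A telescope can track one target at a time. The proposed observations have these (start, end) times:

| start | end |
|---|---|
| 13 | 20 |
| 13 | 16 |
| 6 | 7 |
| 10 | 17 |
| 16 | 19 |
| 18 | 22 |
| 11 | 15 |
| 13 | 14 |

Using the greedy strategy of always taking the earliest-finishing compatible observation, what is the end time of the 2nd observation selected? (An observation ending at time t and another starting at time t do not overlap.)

14

By end time: (6,7), (13,14), (11,15), (13,16), (10,17), (16,19), (13,20), (18,22).
Pick (6,7); next start ≥ 7 → (13,14); next start ≥ 14 → (16,19).
Selected: (6,7) (13,14) (16,19)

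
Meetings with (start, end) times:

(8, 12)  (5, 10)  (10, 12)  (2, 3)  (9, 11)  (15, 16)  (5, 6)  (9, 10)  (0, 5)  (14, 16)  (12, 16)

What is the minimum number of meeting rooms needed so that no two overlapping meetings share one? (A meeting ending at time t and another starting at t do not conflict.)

The answer is the maximum number of intervals overlapping at any instant.
starts: [0, 2, 5, 5, 8, 9, 9, 10, 12, 14, 15]
ends:   [3, 5, 6, 10, 10, 11, 12, 12, 16, 16, 16]
s0→1 s2→2 e3→1 e5→0 s5→1 s5→2 e6→1 s8→2 s9→3 s9→4  — peak 4.

4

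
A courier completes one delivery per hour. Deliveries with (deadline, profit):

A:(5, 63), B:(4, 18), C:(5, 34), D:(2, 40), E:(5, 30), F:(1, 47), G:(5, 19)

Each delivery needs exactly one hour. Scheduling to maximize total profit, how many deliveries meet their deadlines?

Sort by profit descending; place each in the latest free slot ≤ its deadline.
Profit order: A=63 F=47 D=40 C=34 E=30 G=19 B=18
Assign: A→slot 5, F→slot 1, D→slot 2, C→slot 4, E→slot 3, G skipped, B skipped.
Slots: [1:F] [2:D] [3:E] [4:C] [5:A]
5 of 7 scheduled.

5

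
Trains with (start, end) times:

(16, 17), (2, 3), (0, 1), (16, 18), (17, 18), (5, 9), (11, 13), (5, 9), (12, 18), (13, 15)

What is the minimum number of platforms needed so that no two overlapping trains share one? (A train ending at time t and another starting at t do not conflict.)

3

Count concurrent intervals with a sweep; the peak is the room count.
Events (time:±→running): 0:+→1 1:-→0 2:+→1 3:-→0 5:+→1 5:+→2 9:-→1 9:-→0 11:+→1 12:+→2 13:-→1 13:+→2 15:-→1 16:+→2 16:+→3 … peak 3.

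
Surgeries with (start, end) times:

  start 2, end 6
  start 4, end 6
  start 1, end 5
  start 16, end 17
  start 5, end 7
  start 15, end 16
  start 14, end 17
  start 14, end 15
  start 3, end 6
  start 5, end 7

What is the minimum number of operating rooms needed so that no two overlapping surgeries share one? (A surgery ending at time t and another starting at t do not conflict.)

The answer is the maximum number of intervals overlapping at any instant.
Events (time:±→running): 1:+→1 2:+→2 3:+→3 4:+→4 5:-→3 5:+→4 5:+→5 … peak 5.

5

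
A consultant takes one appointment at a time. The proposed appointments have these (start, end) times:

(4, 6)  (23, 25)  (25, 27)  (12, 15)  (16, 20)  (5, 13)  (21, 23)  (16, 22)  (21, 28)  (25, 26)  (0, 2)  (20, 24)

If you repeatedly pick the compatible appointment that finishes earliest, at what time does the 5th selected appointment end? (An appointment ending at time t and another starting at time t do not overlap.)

Order by finish time; keep every interval that doesn't clash with the previous kept one.
By end time: (0,2), (4,6), (5,13), (12,15), (16,20), (16,22), (21,23), (20,24), (23,25), (25,26), (25,27), (21,28).
Pick (0,2); next start ≥ 2 → (4,6); next start ≥ 6 → (12,15); next start ≥ 15 → (16,20); next start ≥ 20 → (21,23); next start ≥ 23 → (23,25); next start ≥ 25 → (25,26).
Selected: (0,2) (4,6) (12,15) (16,20) (21,23) (23,25) (25,26)

23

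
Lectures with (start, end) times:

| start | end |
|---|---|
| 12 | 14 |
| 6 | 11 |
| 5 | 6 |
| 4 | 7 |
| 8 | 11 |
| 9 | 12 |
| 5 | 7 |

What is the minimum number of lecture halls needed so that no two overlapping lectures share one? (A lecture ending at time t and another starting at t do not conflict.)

Count concurrent intervals with a sweep; the peak is the room count.
starts: [4, 5, 5, 6, 8, 9, 12]
ends:   [6, 7, 7, 11, 11, 12, 14]
s4→1 s5→2 s5→3  — peak 3.

3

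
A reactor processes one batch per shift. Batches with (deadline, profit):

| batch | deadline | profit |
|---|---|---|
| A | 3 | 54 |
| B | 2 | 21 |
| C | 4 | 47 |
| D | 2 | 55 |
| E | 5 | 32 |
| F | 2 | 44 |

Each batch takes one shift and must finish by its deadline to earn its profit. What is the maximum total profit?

232

Take jobs in profit order; each goes to the latest open slot no later than its deadline.
Profit order: D=55 A=54 C=47 F=44 E=32 B=21
Assign: D→slot 2, A→slot 3, C→slot 4, F→slot 1, E→slot 5, B skipped.
Slots: [1:F] [2:D] [3:A] [4:C] [5:E]
Profit = 44 + 55 + 54 + 47 + 32 = 232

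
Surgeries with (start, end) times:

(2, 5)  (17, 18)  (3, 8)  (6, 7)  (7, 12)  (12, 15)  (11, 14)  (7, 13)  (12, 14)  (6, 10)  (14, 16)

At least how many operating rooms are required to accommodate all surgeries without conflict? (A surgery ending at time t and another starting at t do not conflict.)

4

The answer is the maximum number of intervals overlapping at any instant.
starts: [2, 3, 6, 6, 7, 7, 11, 12, 12, 14, 17]
ends:   [5, 7, 8, 10, 12, 13, 14, 14, 15, 16, 18]
s2→1 s3→2 e5→1 s6→2 s6→3 e7→2 s7→3 s7→4  — peak 4.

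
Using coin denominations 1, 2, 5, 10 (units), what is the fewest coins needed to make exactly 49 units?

7

49 − 4×10→9 − 1×5→4 − 2×2→0
Total coins = 4 + 1 + 2 = 7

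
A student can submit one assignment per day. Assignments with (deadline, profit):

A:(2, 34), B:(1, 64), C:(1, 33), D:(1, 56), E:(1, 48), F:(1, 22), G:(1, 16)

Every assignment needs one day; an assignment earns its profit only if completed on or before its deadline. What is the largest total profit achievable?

98

Profit order: B=64 D=56 E=48 A=34 C=33 F=22 G=16
Assign: B→slot 1, D skipped, E skipped, A→slot 2, C skipped, F skipped, G skipped.
Slots: [1:B] [2:A]
Profit = 64 + 34 = 98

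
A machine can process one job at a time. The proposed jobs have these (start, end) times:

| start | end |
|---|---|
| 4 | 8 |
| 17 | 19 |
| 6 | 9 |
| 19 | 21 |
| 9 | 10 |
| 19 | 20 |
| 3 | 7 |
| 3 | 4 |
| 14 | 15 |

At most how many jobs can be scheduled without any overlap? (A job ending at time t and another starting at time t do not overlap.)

6

Order by finish time; keep every interval that doesn't clash with the previous kept one.
Sorted by end: (3,4)  (3,7)  (4,8)  (6,9)  (9,10)  (14,15)  (17,19)  (19,20)  (19,21)
take (3,4); skip (3,7); take (4,8); take (9,10); take (14,15); take (17,19); take (19,20).
Selected 6 jobs.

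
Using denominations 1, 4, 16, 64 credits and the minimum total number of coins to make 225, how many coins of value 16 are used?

2

225 − 3×64→33 − 2×16→1 − 1×1→0
Count of 16: 2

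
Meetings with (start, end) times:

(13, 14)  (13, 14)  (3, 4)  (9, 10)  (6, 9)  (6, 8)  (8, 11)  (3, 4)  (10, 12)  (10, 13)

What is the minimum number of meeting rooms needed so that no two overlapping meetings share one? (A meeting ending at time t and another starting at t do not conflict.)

3

starts: [3, 3, 6, 6, 8, 9, 10, 10, 13, 13]
ends:   [4, 4, 8, 9, 10, 11, 12, 13, 14, 14]
s3→1 s3→2 e4→1 e4→0 s6→1 s6→2 e8→1 s8→2 e9→1 s9→2 e10→1 s10→2 s10→3  — peak 3.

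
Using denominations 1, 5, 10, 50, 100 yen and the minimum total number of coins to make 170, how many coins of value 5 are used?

170 − 1×100→70 − 1×50→20 − 2×10→0
Count of 5: 0

0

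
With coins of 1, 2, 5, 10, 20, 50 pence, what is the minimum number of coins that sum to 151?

4

Greedy: take as many of the largest coin as possible, then repeat with the remainder.
151 − 3×50→1 − 1×1→0
Total coins = 3 + 1 = 4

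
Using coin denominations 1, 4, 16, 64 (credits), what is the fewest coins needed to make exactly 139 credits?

Greedy: take as many of the largest coin as possible, then repeat with the remainder.
139 − 2×64→11 − 2×4→3 − 3×1→0
Total coins = 2 + 2 + 3 = 7

7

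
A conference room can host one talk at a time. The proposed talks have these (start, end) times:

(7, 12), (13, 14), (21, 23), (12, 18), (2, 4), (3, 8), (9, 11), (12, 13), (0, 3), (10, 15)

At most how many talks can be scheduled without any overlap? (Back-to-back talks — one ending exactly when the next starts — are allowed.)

6

Sorted by end: (0,3)  (2,4)  (3,8)  (9,11)  (7,12)  (12,13)  (13,14)  (10,15)  (12,18)  (21,23)
take (0,3); take (3,8); take (9,11); skip (7,12); take (12,13); take (13,14); take (21,23).
Selected 6 talks.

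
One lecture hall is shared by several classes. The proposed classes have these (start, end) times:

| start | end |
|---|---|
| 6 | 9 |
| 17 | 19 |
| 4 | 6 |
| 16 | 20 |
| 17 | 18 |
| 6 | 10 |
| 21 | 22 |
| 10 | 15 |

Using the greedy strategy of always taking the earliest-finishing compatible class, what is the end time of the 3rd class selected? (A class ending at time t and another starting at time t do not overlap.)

By end time: (4,6), (6,9), (6,10), (10,15), (17,18), (17,19), (16,20), (21,22).
Pick (4,6); next start ≥ 6 → (6,9); next start ≥ 9 → (10,15); next start ≥ 15 → (17,18); next start ≥ 18 → (21,22).
Selected: (4,6) (6,9) (10,15) (17,18) (21,22)

15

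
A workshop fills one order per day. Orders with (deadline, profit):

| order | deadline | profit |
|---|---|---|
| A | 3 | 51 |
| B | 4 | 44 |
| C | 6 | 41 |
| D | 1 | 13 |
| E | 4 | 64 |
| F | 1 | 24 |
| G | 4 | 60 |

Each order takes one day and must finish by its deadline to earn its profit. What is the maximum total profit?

260

Sort by profit descending; place each in the latest free slot ≤ its deadline.
By profit: E(d4,64), G(d4,60), A(d3,51), B(d4,44), C(d6,41), F(d1,24), D(d1,13)
E→slot 4; G→slot 3; A→slot 2; B→slot 1; C→slot 6; F skipped; D skipped.
Profit = 44 + 51 + 60 + 64 + 41 = 260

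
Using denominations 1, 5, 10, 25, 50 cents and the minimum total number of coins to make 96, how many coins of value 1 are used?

1

96 = 1×50 + 1×25 + 2×10 + 1×1
Count of 1: 1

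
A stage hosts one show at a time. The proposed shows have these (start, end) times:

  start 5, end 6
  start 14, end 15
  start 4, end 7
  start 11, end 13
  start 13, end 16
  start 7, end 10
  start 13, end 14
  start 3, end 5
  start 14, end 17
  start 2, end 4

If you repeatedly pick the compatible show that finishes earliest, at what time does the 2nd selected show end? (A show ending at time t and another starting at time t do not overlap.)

Greedy by earliest finish: after sorting by end time, pick each interval compatible with the last pick.
By end time: (2,4), (3,5), (5,6), (4,7), (7,10), (11,13), (13,14), (14,15), (13,16), (14,17).
Pick (2,4); next start ≥ 4 → (5,6); next start ≥ 6 → (7,10); next start ≥ 10 → (11,13); next start ≥ 13 → (13,14); next start ≥ 14 → (14,15).
Selected: (2,4) (5,6) (7,10) (11,13) (13,14) (14,15)

6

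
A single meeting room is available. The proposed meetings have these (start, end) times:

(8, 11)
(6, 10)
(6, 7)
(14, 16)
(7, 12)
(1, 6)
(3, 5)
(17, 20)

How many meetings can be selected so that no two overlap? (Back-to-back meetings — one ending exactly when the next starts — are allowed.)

5

By end time: (3,5), (1,6), (6,7), (6,10), (8,11), (7,12), (14,16), (17,20).
Pick (3,5); next start ≥ 5 → (6,7); next start ≥ 7 → (8,11); next start ≥ 11 → (14,16); next start ≥ 16 → (17,20).
Selected 5 meetings.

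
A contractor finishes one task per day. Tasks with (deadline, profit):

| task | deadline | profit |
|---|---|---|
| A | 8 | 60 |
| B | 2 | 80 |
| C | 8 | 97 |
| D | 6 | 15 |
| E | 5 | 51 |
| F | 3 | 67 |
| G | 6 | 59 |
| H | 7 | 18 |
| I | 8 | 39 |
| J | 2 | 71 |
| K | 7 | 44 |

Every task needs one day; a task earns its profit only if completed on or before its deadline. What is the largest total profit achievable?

Take jobs in profit order; each goes to the latest open slot no later than its deadline.
Profit order: C=97 B=80 J=71 F=67 A=60 G=59 E=51 K=44 I=39 H=18 D=15
Assign: C→slot 8, B→slot 2, J→slot 1, F→slot 3, A→slot 7, G→slot 6, E→slot 5, K→slot 4, I skipped, H skipped, D skipped.
Slots: [1:J] [2:B] [3:F] [4:K] [5:E] [6:G] [7:A] [8:C]
Profit = 71 + 80 + 67 + 44 + 51 + 59 + 60 + 97 = 529

529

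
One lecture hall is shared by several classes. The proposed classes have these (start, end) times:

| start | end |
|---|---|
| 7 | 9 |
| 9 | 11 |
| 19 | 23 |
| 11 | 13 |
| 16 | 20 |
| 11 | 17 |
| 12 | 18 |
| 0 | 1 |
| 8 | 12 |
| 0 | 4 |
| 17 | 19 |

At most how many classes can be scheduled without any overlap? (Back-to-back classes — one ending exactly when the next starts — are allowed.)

Greedy by earliest finish: after sorting by end time, pick each interval compatible with the last pick.
By end time: (0,1), (0,4), (7,9), (9,11), (8,12), (11,13), (11,17), (12,18), (17,19), (16,20), (19,23).
Pick (0,1); next start ≥ 1 → (7,9); next start ≥ 9 → (9,11); next start ≥ 11 → (11,13); next start ≥ 13 → (17,19); next start ≥ 19 → (19,23).
Selected 6 classes.

6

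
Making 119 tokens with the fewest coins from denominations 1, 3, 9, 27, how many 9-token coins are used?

119 − 4×27→11 − 1×9→2 − 2×1→0
Count of 9: 1

1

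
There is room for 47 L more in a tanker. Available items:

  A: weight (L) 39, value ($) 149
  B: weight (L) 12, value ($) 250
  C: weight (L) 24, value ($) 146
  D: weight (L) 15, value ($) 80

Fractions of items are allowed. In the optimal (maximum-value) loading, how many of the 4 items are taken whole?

2

Greedy by value/weight ratio, highest first.
Ratios (sorted): B 20.83, C 6.08, D 5.33, A 3.82
take B (12 @ 250); take C (24 @ 146); take 11/15 of D → 58.67. Capacity used 47/47.
2 item(s) taken whole; one partial (take 11/15 of D).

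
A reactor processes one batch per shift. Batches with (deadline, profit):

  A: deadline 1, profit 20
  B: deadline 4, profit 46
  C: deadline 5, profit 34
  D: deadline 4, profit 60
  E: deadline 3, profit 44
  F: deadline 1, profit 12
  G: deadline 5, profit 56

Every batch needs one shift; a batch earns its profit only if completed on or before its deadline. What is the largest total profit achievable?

Sort by profit descending; place each in the latest free slot ≤ its deadline.
By profit: D(d4,60), G(d5,56), B(d4,46), E(d3,44), C(d5,34), A(d1,20), F(d1,12)
D→slot 4; G→slot 5; B→slot 3; E→slot 2; C→slot 1; A skipped; F skipped.
Profit = 34 + 44 + 46 + 60 + 56 = 240

240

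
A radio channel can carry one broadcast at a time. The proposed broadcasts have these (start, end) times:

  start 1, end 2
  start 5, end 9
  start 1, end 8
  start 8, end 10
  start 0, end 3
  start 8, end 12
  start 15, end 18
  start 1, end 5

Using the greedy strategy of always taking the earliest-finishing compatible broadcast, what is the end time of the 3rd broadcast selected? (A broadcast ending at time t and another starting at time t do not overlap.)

18

Sort by end time and greedily take each interval whose start is ≥ the last chosen end.
By end time: (1,2), (0,3), (1,5), (1,8), (5,9), (8,10), (8,12), (15,18).
Pick (1,2); next start ≥ 2 → (5,9); next start ≥ 9 → (15,18).
Selected: (1,2) (5,9) (15,18)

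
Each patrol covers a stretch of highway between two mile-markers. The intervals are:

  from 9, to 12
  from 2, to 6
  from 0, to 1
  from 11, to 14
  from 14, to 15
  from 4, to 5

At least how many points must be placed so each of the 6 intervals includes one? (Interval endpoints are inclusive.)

4

Sort by right endpoint; whenever an interval is uncovered, place a point at its right end.
By right end: [0,1]  [4,5]  [2,6]  [9,12]  [11,14]  [14,15]
[0,1] uncovered → point at 1; [4,5] uncovered → point at 5; [9,12] uncovered → point at 12; [14,15] uncovered → point at 15.
Points: 1, 5, 12, 15 (4 total).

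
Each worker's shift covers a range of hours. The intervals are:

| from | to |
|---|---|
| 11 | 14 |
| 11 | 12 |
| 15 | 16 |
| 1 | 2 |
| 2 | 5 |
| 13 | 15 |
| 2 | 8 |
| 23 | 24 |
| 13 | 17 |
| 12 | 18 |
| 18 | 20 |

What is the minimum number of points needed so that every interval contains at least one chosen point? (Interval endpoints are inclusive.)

5

Sort by right endpoint; whenever an interval is uncovered, place a point at its right end.
Sorted: [1,2] [2,5] [2,8] [11,12] [11,14] [13,15] [15,16] [13,17] [12,18] [18,20] [23,24]
{[1,2],[2,5],[2,8]} hit by 2; {[11,12],[11,14]} hit by 12; {[13,15],[15,16],[13,17],[12,18]} hit by 15; {[18,20]} hit by 20; {[23,24]} hit by 24.
Points: 2, 12, 15, 20, 24 (5 total).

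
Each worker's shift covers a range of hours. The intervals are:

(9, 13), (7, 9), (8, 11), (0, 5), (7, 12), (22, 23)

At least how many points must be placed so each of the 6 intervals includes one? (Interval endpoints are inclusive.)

Process intervals by earliest right end; each time one isn't hit yet, stab at its right endpoint.
Sorted: [0,5] [7,9] [8,11] [7,12] [9,13] [22,23]
{[0,5]} hit by 5; {[7,9],[8,11],[7,12],[9,13]} hit by 9; {[22,23]} hit by 23.
Points: 5, 9, 23 (3 total).

3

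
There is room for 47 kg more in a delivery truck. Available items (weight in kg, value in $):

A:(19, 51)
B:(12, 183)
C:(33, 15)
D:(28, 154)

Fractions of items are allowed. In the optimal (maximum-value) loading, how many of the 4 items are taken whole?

Greedy by value/weight ratio, highest first.
Order: B (183/12=15.25) > D (154/28=5.50) > A (51/19=2.68) > C (15/33=0.45)
Fill: take B (12 @ 183) → take D (28 @ 154) → take 7/19 of A → 18.79; 47/47 used.
2 item(s) taken whole; one partial (take 7/19 of A).

2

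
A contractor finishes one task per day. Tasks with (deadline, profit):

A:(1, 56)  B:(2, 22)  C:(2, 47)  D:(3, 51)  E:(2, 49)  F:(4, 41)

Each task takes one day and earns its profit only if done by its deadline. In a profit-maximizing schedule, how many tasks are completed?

4

Sort by profit descending; place each in the latest free slot ≤ its deadline.
By profit: A(d1,56), D(d3,51), E(d2,49), C(d2,47), F(d4,41), B(d2,22)
A→slot 1; D→slot 3; E→slot 2; C skipped; F→slot 4; B skipped.
4 of 6 scheduled.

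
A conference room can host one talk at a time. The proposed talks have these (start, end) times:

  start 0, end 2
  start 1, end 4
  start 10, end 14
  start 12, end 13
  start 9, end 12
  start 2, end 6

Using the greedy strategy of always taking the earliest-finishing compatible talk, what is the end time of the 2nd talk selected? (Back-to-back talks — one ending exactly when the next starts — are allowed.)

Order by finish time; keep every interval that doesn't clash with the previous kept one.
By end time: (0,2), (1,4), (2,6), (9,12), (12,13), (10,14).
Pick (0,2); next start ≥ 2 → (2,6); next start ≥ 6 → (9,12); next start ≥ 12 → (12,13).
Selected: (0,2) (2,6) (9,12) (12,13)

6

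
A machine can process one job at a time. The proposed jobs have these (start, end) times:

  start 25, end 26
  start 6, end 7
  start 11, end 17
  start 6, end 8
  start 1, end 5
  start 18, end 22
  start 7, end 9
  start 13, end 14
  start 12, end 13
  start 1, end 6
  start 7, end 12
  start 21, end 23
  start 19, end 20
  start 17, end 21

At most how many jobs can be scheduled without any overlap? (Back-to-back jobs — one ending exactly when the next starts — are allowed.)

By end time: (1,5), (1,6), (6,7), (6,8), (7,9), (7,12), (12,13), (13,14), (11,17), (19,20), (17,21), (18,22), (21,23), (25,26).
Pick (1,5); next start ≥ 5 → (6,7); next start ≥ 7 → (7,9); next start ≥ 9 → (12,13); next start ≥ 13 → (13,14); next start ≥ 14 → (19,20); next start ≥ 20 → (21,23); next start ≥ 23 → (25,26).
Selected 8 jobs.

8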